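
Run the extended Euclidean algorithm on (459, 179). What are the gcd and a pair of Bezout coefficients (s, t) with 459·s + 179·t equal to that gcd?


Euclidean algorithm on (459, 179) — divide until remainder is 0:
  459 = 2 · 179 + 101
  179 = 1 · 101 + 78
  101 = 1 · 78 + 23
  78 = 3 · 23 + 9
  23 = 2 · 9 + 5
  9 = 1 · 5 + 4
  5 = 1 · 4 + 1
  4 = 4 · 1 + 0
gcd(459, 179) = 1.
Track Bezout coefficients alongside the remainders: start with r₀ = 459 = a·1 + b·0 (s = 1, t = 0) and r₁ = 179 = a·0 + b·1 (s = 0, t = 1); each new remainder r_{k+1} = r_{k-1} − q_k·r_k inherits s_{k+1} = s_{k-1} − q_k·s_k, t_{k+1} = t_{k-1} − q_k·t_k, so r_k = a·s_k + b·t_k at every step:
  q = 2: r = 101, s = 1 − 2·0 = 1, t = 0 − 2·1 = -2  (check: 459·1 + 179·(-2) = 101)
  q = 1: r = 78, s = 0 − 1·1 = -1, t = 1 − 1·(-2) = 3  (check: 459·(-1) + 179·3 = 78)
  q = 1: r = 23, s = 1 − 1·(-1) = 2, t = -2 − 1·3 = -5  (check: 459·2 + 179·(-5) = 23)
  q = 3: r = 9, s = -1 − 3·2 = -7, t = 3 − 3·(-5) = 18  (check: 459·(-7) + 179·18 = 9)
  q = 2: r = 5, s = 2 − 2·(-7) = 16, t = -5 − 2·18 = -41  (check: 459·16 + 179·(-41) = 5)
  q = 1: r = 4, s = -7 − 1·16 = -23, t = 18 − 1·(-41) = 59  (check: 459·(-23) + 179·59 = 4)
  q = 1: r = 1, s = 16 − 1·(-23) = 39, t = -41 − 1·59 = -100  (check: 459·39 + 179·(-100) = 1)
The row with r = 1 (the gcd) gives the Bezout coefficients s = 39, t = -100.
Result: 459 · (39) + 179 · (-100) = 1.

gcd(459, 179) = 1; s = 39, t = -100 (check: 459·39 + 179·(-100) = 1).


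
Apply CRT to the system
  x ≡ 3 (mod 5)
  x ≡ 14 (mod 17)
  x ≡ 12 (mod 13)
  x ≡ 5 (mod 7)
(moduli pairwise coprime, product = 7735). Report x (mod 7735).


Product of moduli M = 5 · 17 · 13 · 7 = 7735.
Merge one congruence at a time:
  Start: x ≡ 3 (mod 5).
  Combine with x ≡ 14 (mod 17); new modulus lcm = 85.
    Write x = 3 + 5·t and substitute into x ≡ 14 (mod 17): 5·t ≡ 14 − 3 = 11 (mod 17).
    The inverse of 5 mod 17 is 7 (since 5·7 = 35 = 2·17 + 1), so t ≡ 7·11 = 77 ≡ 9 (mod 17).
    Then x = 3 + 5·9 = 48, valid modulo lcm(5, 17) = 85: x ≡ 48 (mod 85).
  Combine with x ≡ 12 (mod 13); new modulus lcm = 1105.
    Write x = 48 + 85·t and substitute into x ≡ 12 (mod 13): 85·t ≡ 12 − 48 = -36 (mod 13).
    Reduce coefficients mod 13: 7·t ≡ 3 (mod 13).
    The inverse of 7 mod 13 is 2 (since 7·2 = 14 = 1·13 + 1), so t ≡ 2·3 = 6 ≡ 6 (mod 13).
    Then x = 48 + 85·6 = 558, valid modulo lcm(85, 13) = 1105: x ≡ 558 (mod 1105).
  Combine with x ≡ 5 (mod 7); new modulus lcm = 7735.
    Write x = 558 + 1105·t and substitute into x ≡ 5 (mod 7): 1105·t ≡ 5 − 558 = -553 (mod 7).
    Reduce coefficients mod 7: 6·t ≡ 0 (mod 7).
    The inverse of 6 mod 7 is 6 (since 6·6 = 36 = 5·7 + 1), so t ≡ 6·0 = 0 ≡ 0 (mod 7).
    Then x = 558 + 1105·0 = 558, valid modulo lcm(1105, 7) = 7735: x ≡ 558 (mod 7735).
Verify against each original: 558 mod 5 = 3, 558 mod 17 = 14, 558 mod 13 = 12, 558 mod 7 = 5.

x ≡ 558 (mod 7735).


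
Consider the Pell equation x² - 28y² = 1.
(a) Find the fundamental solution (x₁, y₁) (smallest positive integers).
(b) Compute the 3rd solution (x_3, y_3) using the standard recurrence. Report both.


Step 1: Find the fundamental solution (x₁, y₁) of x² - 28y² = 1.
  Expand √28 as a continued fraction. a₀ = ⌊√28⌋ = 5; iterate m_{k+1} = d_k·a_k − m_k, d_{k+1} = (28 − m_{k+1}²)/d_k, a_{k+1} = ⌊(a₀ + m_{k+1})/d_{k+1}⌋ (starting m₀ = 0, d₀ = 1), with convergents p_k = a_k·p_{k-1} + p_{k-2}, q_k = a_k·q_{k-1} + q_{k-2} (p₋₁ = 1, q₋₁ = 0):
  k = 0: a₀ = 5; p₀/q₀ = 5/1; p₀² − 28·q₀² = 25 − 28 = -3.
  k = 1: m = 5, d = 3, a = ⌊(5 + 5)/3⌋ = 3; p/q = (3·5 + 1)/(3·1 + 0) = 16/3; p² − 28·q² = 256 − 252 = 4.
  k = 2: m = 4, d = 4, a = ⌊(5 + 4)/4⌋ = 2; p/q = (2·16 + 5)/(2·3 + 1) = 37/7; p² − 28·q² = 1369 − 1372 = -3.
  k = 3: m = 4, d = 3, a = ⌊(5 + 4)/3⌋ = 3; p/q = (3·37 + 16)/(3·7 + 3) = 127/24; p² − 28·q² = 16129 − 16128 = 1.
  The first convergent with p² − 28·q² = 1 gives the fundamental solution (x₁, y₁) = (127, 24).
Step 2: Apply the recurrence (x_{n+1}, y_{n+1}) = (x₁x_n + 28y₁y_n, x₁y_n + y₁x_n) repeatedly.
  From (x_1, y_1) = (127, 24): x_2 = 127·127 + 28·24·24 = 32257; y_2 = 127·24 + 24·127 = 6096.
  From (x_2, y_2) = (32257, 6096): x_3 = 127·32257 + 28·24·6096 = 8193151; y_3 = 127·6096 + 24·32257 = 1548360.
Step 3: Verify x_3² - 28·y_3² = 67127723308801 - 67127723308800 = 1 (should be 1). ✓

(x_1, y_1) = (127, 24); (x_3, y_3) = (8193151, 1548360).


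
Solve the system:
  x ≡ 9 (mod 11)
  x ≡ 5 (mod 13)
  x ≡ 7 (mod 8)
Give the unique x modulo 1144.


Moduli 11, 13, 8 are pairwise coprime; by CRT there is a unique solution modulo M = 11 · 13 · 8 = 1144.
Solve pairwise, accumulating the modulus:
  Start with x ≡ 9 (mod 11).
  Combine with x ≡ 5 (mod 13): since gcd(11, 13) = 1, we get a unique residue mod 143.
    Write x = 9 + 11·t and substitute into x ≡ 5 (mod 13): 11·t ≡ 5 − 9 = -4 (mod 13).
    Reduce coefficients mod 13: 11·t ≡ 9 (mod 13).
    The inverse of 11 mod 13 is 6 (since 11·6 = 66 = 5·13 + 1), so t ≡ 6·9 = 54 ≡ 2 (mod 13).
    Then x = 9 + 11·2 = 31, valid modulo lcm(11, 13) = 143: x ≡ 31 (mod 143).
  Combine with x ≡ 7 (mod 8): since gcd(143, 8) = 1, we get a unique residue mod 1144.
    Write x = 31 + 143·t and substitute into x ≡ 7 (mod 8): 143·t ≡ 7 − 31 = -24 (mod 8).
    Reduce coefficients mod 8: 7·t ≡ 0 (mod 8).
    The inverse of 7 mod 8 is 7 (since 7·7 = 49 = 6·8 + 1), so t ≡ 7·0 = 0 ≡ 0 (mod 8).
    Then x = 31 + 143·0 = 31, valid modulo lcm(143, 8) = 1144: x ≡ 31 (mod 1144).
Verify: 31 mod 11 = 9 ✓, 31 mod 13 = 5 ✓, 31 mod 8 = 7 ✓.

x ≡ 31 (mod 1144).


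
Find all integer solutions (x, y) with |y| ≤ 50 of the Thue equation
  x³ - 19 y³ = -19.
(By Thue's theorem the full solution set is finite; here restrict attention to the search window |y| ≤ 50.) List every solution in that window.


The equation is x³ - 19y³ = -19. For fixed y, x³ = 19·y³ − 19, so a solution requires the RHS to be a perfect cube.
Strategy: iterate y from -50 to 50, compute RHS = 19·y³ − 19, and check whether it is a (positive or negative) perfect cube.
Check small values of y:
  y = 0: RHS = -19 is not a perfect cube.
  y = 1: RHS = 0 = (0)³ ⇒ x = 0 works.
  y = -1: RHS = -38 is not a perfect cube.
  y = 2: RHS = 133 is not a perfect cube.
  y = -2: RHS = -171 is not a perfect cube.
  y = 3: RHS = 494 is not a perfect cube.
  y = -3: RHS = -532 is not a perfect cube.
Continuing the search up to |y| = 50 finds no further solutions beyond those listed.
Collected solutions: (0, 1).

Solutions (with |y| ≤ 50): (0, 1).


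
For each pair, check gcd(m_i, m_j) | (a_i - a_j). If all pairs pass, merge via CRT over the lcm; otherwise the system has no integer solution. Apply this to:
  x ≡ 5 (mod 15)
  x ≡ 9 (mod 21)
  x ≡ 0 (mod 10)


Moduli 15, 21, 10 are not pairwise coprime, so CRT works modulo lcm(m_i) when all pairwise compatibility conditions hold.
Pairwise compatibility: gcd(m_i, m_j) must divide a_i - a_j for every pair.
Merge one congruence at a time:
  Start: x ≡ 5 (mod 15).
  Combine with x ≡ 9 (mod 21): gcd(15, 21) = 3, and 9 - 5 = 4 is NOT divisible by 3.
    ⇒ system is inconsistent (no integer solution).

No solution (the system is inconsistent).


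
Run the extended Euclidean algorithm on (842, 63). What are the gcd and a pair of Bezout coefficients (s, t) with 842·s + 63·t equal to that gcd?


Euclidean algorithm on (842, 63) — divide until remainder is 0:
  842 = 13 · 63 + 23
  63 = 2 · 23 + 17
  23 = 1 · 17 + 6
  17 = 2 · 6 + 5
  6 = 1 · 5 + 1
  5 = 5 · 1 + 0
gcd(842, 63) = 1.
Track Bezout coefficients alongside the remainders: start with r₀ = 842 = a·1 + b·0 (s = 1, t = 0) and r₁ = 63 = a·0 + b·1 (s = 0, t = 1); each new remainder r_{k+1} = r_{k-1} − q_k·r_k inherits s_{k+1} = s_{k-1} − q_k·s_k, t_{k+1} = t_{k-1} − q_k·t_k, so r_k = a·s_k + b·t_k at every step:
  q = 13: r = 23, s = 1 − 13·0 = 1, t = 0 − 13·1 = -13  (check: 842·1 + 63·(-13) = 23)
  q = 2: r = 17, s = 0 − 2·1 = -2, t = 1 − 2·(-13) = 27  (check: 842·(-2) + 63·27 = 17)
  q = 1: r = 6, s = 1 − 1·(-2) = 3, t = -13 − 1·27 = -40  (check: 842·3 + 63·(-40) = 6)
  q = 2: r = 5, s = -2 − 2·3 = -8, t = 27 − 2·(-40) = 107  (check: 842·(-8) + 63·107 = 5)
  q = 1: r = 1, s = 3 − 1·(-8) = 11, t = -40 − 1·107 = -147  (check: 842·11 + 63·(-147) = 1)
The row with r = 1 (the gcd) gives the Bezout coefficients s = 11, t = -147.
Result: 842 · (11) + 63 · (-147) = 1.

gcd(842, 63) = 1; s = 11, t = -147 (check: 842·11 + 63·(-147) = 1).


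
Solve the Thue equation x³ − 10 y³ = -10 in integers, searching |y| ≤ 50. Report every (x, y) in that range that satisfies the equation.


The equation is x³ - 10y³ = -10. For fixed y, x³ = 10·y³ − 10, so a solution requires the RHS to be a perfect cube.
Strategy: iterate y from -50 to 50, compute RHS = 10·y³ − 10, and check whether it is a (positive or negative) perfect cube.
Check small values of y:
  y = 0: RHS = -10 is not a perfect cube.
  y = 1: RHS = 0 = (0)³ ⇒ x = 0 works.
  y = -1: RHS = -20 is not a perfect cube.
  y = 2: RHS = 70 is not a perfect cube.
  y = -2: RHS = -90 is not a perfect cube.
  y = 3: RHS = 260 is not a perfect cube.
  y = -3: RHS = -280 is not a perfect cube.
Continuing the search up to |y| = 50 finds no further solutions beyond those listed.
Collected solutions: (0, 1).

Solutions (with |y| ≤ 50): (0, 1).


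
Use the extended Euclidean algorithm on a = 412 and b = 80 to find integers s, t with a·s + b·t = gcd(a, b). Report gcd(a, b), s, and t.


Euclidean algorithm on (412, 80) — divide until remainder is 0:
  412 = 5 · 80 + 12
  80 = 6 · 12 + 8
  12 = 1 · 8 + 4
  8 = 2 · 4 + 0
gcd(412, 80) = 4.
Track Bezout coefficients alongside the remainders: start with r₀ = 412 = a·1 + b·0 (s = 1, t = 0) and r₁ = 80 = a·0 + b·1 (s = 0, t = 1); each new remainder r_{k+1} = r_{k-1} − q_k·r_k inherits s_{k+1} = s_{k-1} − q_k·s_k, t_{k+1} = t_{k-1} − q_k·t_k, so r_k = a·s_k + b·t_k at every step:
  q = 5: r = 12, s = 1 − 5·0 = 1, t = 0 − 5·1 = -5  (check: 412·1 + 80·(-5) = 12)
  q = 6: r = 8, s = 0 − 6·1 = -6, t = 1 − 6·(-5) = 31  (check: 412·(-6) + 80·31 = 8)
  q = 1: r = 4, s = 1 − 1·(-6) = 7, t = -5 − 1·31 = -36  (check: 412·7 + 80·(-36) = 4)
The row with r = 4 (the gcd) gives the Bezout coefficients s = 7, t = -36.
Result: 412 · (7) + 80 · (-36) = 4.

gcd(412, 80) = 4; s = 7, t = -36 (check: 412·7 + 80·(-36) = 4).


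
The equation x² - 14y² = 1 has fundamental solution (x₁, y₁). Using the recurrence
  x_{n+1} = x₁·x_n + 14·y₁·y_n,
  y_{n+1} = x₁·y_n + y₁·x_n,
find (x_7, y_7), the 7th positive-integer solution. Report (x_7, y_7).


Step 1: Find the fundamental solution (x₁, y₁) of x² - 14y² = 1.
  Expand √14 as a continued fraction. a₀ = ⌊√14⌋ = 3; iterate m_{k+1} = d_k·a_k − m_k, d_{k+1} = (14 − m_{k+1}²)/d_k, a_{k+1} = ⌊(a₀ + m_{k+1})/d_{k+1}⌋ (starting m₀ = 0, d₀ = 1), with convergents p_k = a_k·p_{k-1} + p_{k-2}, q_k = a_k·q_{k-1} + q_{k-2} (p₋₁ = 1, q₋₁ = 0):
  k = 0: a₀ = 3; p₀/q₀ = 3/1; p₀² − 14·q₀² = 9 − 14 = -5.
  k = 1: m = 3, d = 5, a = ⌊(3 + 3)/5⌋ = 1; p/q = (1·3 + 1)/(1·1 + 0) = 4/1; p² − 14·q² = 16 − 14 = 2.
  k = 2: m = 2, d = 2, a = ⌊(3 + 2)/2⌋ = 2; p/q = (2·4 + 3)/(2·1 + 1) = 11/3; p² − 14·q² = 121 − 126 = -5.
  k = 3: m = 2, d = 5, a = ⌊(3 + 2)/5⌋ = 1; p/q = (1·11 + 4)/(1·3 + 1) = 15/4; p² − 14·q² = 225 − 224 = 1.
  The first convergent with p² − 14·q² = 1 gives the fundamental solution (x₁, y₁) = (15, 4).
Step 2: Apply the recurrence (x_{n+1}, y_{n+1}) = (x₁x_n + 14y₁y_n, x₁y_n + y₁x_n) repeatedly.
  From (x_1, y_1) = (15, 4): x_2 = 15·15 + 14·4·4 = 449; y_2 = 15·4 + 4·15 = 120.
  From (x_2, y_2) = (449, 120): x_3 = 15·449 + 14·4·120 = 13455; y_3 = 15·120 + 4·449 = 3596.
  From (x_3, y_3) = (13455, 3596): x_4 = 15·13455 + 14·4·3596 = 403201; y_4 = 15·3596 + 4·13455 = 107760.
  From (x_4, y_4) = (403201, 107760): x_5 = 15·403201 + 14·4·107760 = 12082575; y_5 = 15·107760 + 4·403201 = 3229204.
  From (x_5, y_5) = (12082575, 3229204): x_6 = 15·12082575 + 14·4·3229204 = 362074049; y_6 = 15·3229204 + 4·12082575 = 96768360.
  From (x_6, y_6) = (362074049, 96768360): x_7 = 15·362074049 + 14·4·96768360 = 10850138895; y_7 = 15·96768360 + 4·362074049 = 2899821596.
Step 3: Verify x_7² - 14·y_7² = 117725514040791821025 - 117725514040791821024 = 1 (should be 1). ✓

(x_1, y_1) = (15, 4); (x_7, y_7) = (10850138895, 2899821596).


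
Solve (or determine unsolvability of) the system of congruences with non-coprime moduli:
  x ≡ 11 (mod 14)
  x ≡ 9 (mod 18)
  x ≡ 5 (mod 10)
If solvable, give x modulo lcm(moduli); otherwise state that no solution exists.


Moduli 14, 18, 10 are not pairwise coprime, so CRT works modulo lcm(m_i) when all pairwise compatibility conditions hold.
Pairwise compatibility: gcd(m_i, m_j) must divide a_i - a_j for every pair.
Merge one congruence at a time:
  Start: x ≡ 11 (mod 14).
  Combine with x ≡ 9 (mod 18): gcd(14, 18) = 2; 9 - 11 = -2, which IS divisible by 2, so compatible.
    Write x = 11 + 14·t and substitute into x ≡ 9 (mod 18): 14·t ≡ 9 − 11 = -2 (mod 18).
    Divide the congruence (and modulus) by g = 2: 7·t ≡ -1 (mod 9).
    Reduce coefficients mod 9: 7·t ≡ 8 (mod 9).
    The inverse of 7 mod 9 is 4 (since 7·4 = 28 = 3·9 + 1), so t ≡ 4·8 = 32 ≡ 5 (mod 9).
    Then x = 11 + 14·5 = 81, valid modulo lcm(14, 18) = 126: x ≡ 81 (mod 126).
  Combine with x ≡ 5 (mod 10): gcd(126, 10) = 2; 5 - 81 = -76, which IS divisible by 2, so compatible.
    Write x = 81 + 126·t and substitute into x ≡ 5 (mod 10): 126·t ≡ 5 − 81 = -76 (mod 10).
    Divide the congruence (and modulus) by g = 2: 63·t ≡ -38 (mod 5).
    Reduce coefficients mod 5: 3·t ≡ 2 (mod 5).
    The inverse of 3 mod 5 is 2 (since 3·2 = 6 = 1·5 + 1), so t ≡ 2·2 = 4 ≡ 4 (mod 5).
    Then x = 81 + 126·4 = 585, valid modulo lcm(126, 10) = 630: x ≡ 585 (mod 630).
Verify: 585 mod 14 = 11, 585 mod 18 = 9, 585 mod 10 = 5.

x ≡ 585 (mod 630).


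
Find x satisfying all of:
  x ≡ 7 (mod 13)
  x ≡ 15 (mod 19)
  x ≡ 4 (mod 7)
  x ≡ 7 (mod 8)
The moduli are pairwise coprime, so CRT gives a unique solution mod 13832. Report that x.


Product of moduli M = 13 · 19 · 7 · 8 = 13832.
Merge one congruence at a time:
  Start: x ≡ 7 (mod 13).
  Combine with x ≡ 15 (mod 19); new modulus lcm = 247.
    Write x = 7 + 13·t and substitute into x ≡ 15 (mod 19): 13·t ≡ 15 − 7 = 8 (mod 19).
    The inverse of 13 mod 19 is 3 (since 13·3 = 39 = 2·19 + 1), so t ≡ 3·8 = 24 ≡ 5 (mod 19).
    Then x = 7 + 13·5 = 72, valid modulo lcm(13, 19) = 247: x ≡ 72 (mod 247).
  Combine with x ≡ 4 (mod 7); new modulus lcm = 1729.
    Write x = 72 + 247·t and substitute into x ≡ 4 (mod 7): 247·t ≡ 4 − 72 = -68 (mod 7).
    Reduce coefficients mod 7: 2·t ≡ 2 (mod 7).
    The inverse of 2 mod 7 is 4 (since 2·4 = 8 = 1·7 + 1), so t ≡ 4·2 = 8 ≡ 1 (mod 7).
    Then x = 72 + 247·1 = 319, valid modulo lcm(247, 7) = 1729: x ≡ 319 (mod 1729).
  Combine with x ≡ 7 (mod 8); new modulus lcm = 13832.
    Write x = 319 + 1729·t and substitute into x ≡ 7 (mod 8): 1729·t ≡ 7 − 319 = -312 (mod 8).
    Reduce coefficients mod 8: 1·t ≡ 0 (mod 8).
    So t ≡ 0 (mod 8).
    Then x = 319 + 1729·0 = 319, valid modulo lcm(1729, 8) = 13832: x ≡ 319 (mod 13832).
Verify against each original: 319 mod 13 = 7, 319 mod 19 = 15, 319 mod 7 = 4, 319 mod 8 = 7.

x ≡ 319 (mod 13832).


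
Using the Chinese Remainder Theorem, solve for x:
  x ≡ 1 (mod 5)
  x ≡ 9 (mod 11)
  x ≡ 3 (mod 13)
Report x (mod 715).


Moduli 5, 11, 13 are pairwise coprime; by CRT there is a unique solution modulo M = 5 · 11 · 13 = 715.
Solve pairwise, accumulating the modulus:
  Start with x ≡ 1 (mod 5).
  Combine with x ≡ 9 (mod 11): since gcd(5, 11) = 1, we get a unique residue mod 55.
    Write x = 1 + 5·t and substitute into x ≡ 9 (mod 11): 5·t ≡ 9 − 1 = 8 (mod 11).
    The inverse of 5 mod 11 is 9 (since 5·9 = 45 = 4·11 + 1), so t ≡ 9·8 = 72 ≡ 6 (mod 11).
    Then x = 1 + 5·6 = 31, valid modulo lcm(5, 11) = 55: x ≡ 31 (mod 55).
  Combine with x ≡ 3 (mod 13): since gcd(55, 13) = 1, we get a unique residue mod 715.
    Write x = 31 + 55·t and substitute into x ≡ 3 (mod 13): 55·t ≡ 3 − 31 = -28 (mod 13).
    Reduce coefficients mod 13: 3·t ≡ 11 (mod 13).
    The inverse of 3 mod 13 is 9 (since 3·9 = 27 = 2·13 + 1), so t ≡ 9·11 = 99 ≡ 8 (mod 13).
    Then x = 31 + 55·8 = 471, valid modulo lcm(55, 13) = 715: x ≡ 471 (mod 715).
Verify: 471 mod 5 = 1 ✓, 471 mod 11 = 9 ✓, 471 mod 13 = 3 ✓.

x ≡ 471 (mod 715).


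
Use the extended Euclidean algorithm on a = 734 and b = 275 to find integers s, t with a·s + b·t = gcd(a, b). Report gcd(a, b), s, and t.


Euclidean algorithm on (734, 275) — divide until remainder is 0:
  734 = 2 · 275 + 184
  275 = 1 · 184 + 91
  184 = 2 · 91 + 2
  91 = 45 · 2 + 1
  2 = 2 · 1 + 0
gcd(734, 275) = 1.
Track Bezout coefficients alongside the remainders: start with r₀ = 734 = a·1 + b·0 (s = 1, t = 0) and r₁ = 275 = a·0 + b·1 (s = 0, t = 1); each new remainder r_{k+1} = r_{k-1} − q_k·r_k inherits s_{k+1} = s_{k-1} − q_k·s_k, t_{k+1} = t_{k-1} − q_k·t_k, so r_k = a·s_k + b·t_k at every step:
  q = 2: r = 184, s = 1 − 2·0 = 1, t = 0 − 2·1 = -2  (check: 734·1 + 275·(-2) = 184)
  q = 1: r = 91, s = 0 − 1·1 = -1, t = 1 − 1·(-2) = 3  (check: 734·(-1) + 275·3 = 91)
  q = 2: r = 2, s = 1 − 2·(-1) = 3, t = -2 − 2·3 = -8  (check: 734·3 + 275·(-8) = 2)
  q = 45: r = 1, s = -1 − 45·3 = -136, t = 3 − 45·(-8) = 363  (check: 734·(-136) + 275·363 = 1)
The row with r = 1 (the gcd) gives the Bezout coefficients s = -136, t = 363.
Result: 734 · (-136) + 275 · (363) = 1.

gcd(734, 275) = 1; s = -136, t = 363 (check: 734·(-136) + 275·363 = 1).


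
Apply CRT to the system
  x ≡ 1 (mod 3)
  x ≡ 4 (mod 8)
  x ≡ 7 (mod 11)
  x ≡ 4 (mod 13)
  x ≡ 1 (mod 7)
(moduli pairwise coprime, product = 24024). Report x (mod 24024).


Product of moduli M = 3 · 8 · 11 · 13 · 7 = 24024.
Merge one congruence at a time:
  Start: x ≡ 1 (mod 3).
  Combine with x ≡ 4 (mod 8); new modulus lcm = 24.
    Write x = 1 + 3·t and substitute into x ≡ 4 (mod 8): 3·t ≡ 4 − 1 = 3 (mod 8).
    The inverse of 3 mod 8 is 3 (since 3·3 = 9 = 1·8 + 1), so t ≡ 3·3 = 9 ≡ 1 (mod 8).
    Then x = 1 + 3·1 = 4, valid modulo lcm(3, 8) = 24: x ≡ 4 (mod 24).
  Combine with x ≡ 7 (mod 11); new modulus lcm = 264.
    Write x = 4 + 24·t and substitute into x ≡ 7 (mod 11): 24·t ≡ 7 − 4 = 3 (mod 11).
    Reduce coefficients mod 11: 2·t ≡ 3 (mod 11).
    The inverse of 2 mod 11 is 6 (since 2·6 = 12 = 1·11 + 1), so t ≡ 6·3 = 18 ≡ 7 (mod 11).
    Then x = 4 + 24·7 = 172, valid modulo lcm(24, 11) = 264: x ≡ 172 (mod 264).
  Combine with x ≡ 4 (mod 13); new modulus lcm = 3432.
    Write x = 172 + 264·t and substitute into x ≡ 4 (mod 13): 264·t ≡ 4 − 172 = -168 (mod 13).
    Reduce coefficients mod 13: 4·t ≡ 1 (mod 13).
    The inverse of 4 mod 13 is 10 (since 4·10 = 40 = 3·13 + 1), so t ≡ 10·1 = 10 ≡ 10 (mod 13).
    Then x = 172 + 264·10 = 2812, valid modulo lcm(264, 13) = 3432: x ≡ 2812 (mod 3432).
  Combine with x ≡ 1 (mod 7); new modulus lcm = 24024.
    Write x = 2812 + 3432·t and substitute into x ≡ 1 (mod 7): 3432·t ≡ 1 − 2812 = -2811 (mod 7).
    Reduce coefficients mod 7: 2·t ≡ 3 (mod 7).
    The inverse of 2 mod 7 is 4 (since 2·4 = 8 = 1·7 + 1), so t ≡ 4·3 = 12 ≡ 5 (mod 7).
    Then x = 2812 + 3432·5 = 19972, valid modulo lcm(3432, 7) = 24024: x ≡ 19972 (mod 24024).
Verify against each original: 19972 mod 3 = 1, 19972 mod 8 = 4, 19972 mod 11 = 7, 19972 mod 13 = 4, 19972 mod 7 = 1.

x ≡ 19972 (mod 24024).


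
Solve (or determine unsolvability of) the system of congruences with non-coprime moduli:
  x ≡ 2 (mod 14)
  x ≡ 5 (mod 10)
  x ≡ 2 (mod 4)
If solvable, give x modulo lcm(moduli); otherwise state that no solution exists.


Moduli 14, 10, 4 are not pairwise coprime, so CRT works modulo lcm(m_i) when all pairwise compatibility conditions hold.
Pairwise compatibility: gcd(m_i, m_j) must divide a_i - a_j for every pair.
Merge one congruence at a time:
  Start: x ≡ 2 (mod 14).
  Combine with x ≡ 5 (mod 10): gcd(14, 10) = 2, and 5 - 2 = 3 is NOT divisible by 2.
    ⇒ system is inconsistent (no integer solution).

No solution (the system is inconsistent).


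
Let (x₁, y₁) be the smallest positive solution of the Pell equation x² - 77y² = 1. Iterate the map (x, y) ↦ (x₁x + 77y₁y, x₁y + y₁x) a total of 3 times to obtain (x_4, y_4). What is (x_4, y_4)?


Step 1: Find the fundamental solution (x₁, y₁) of x² - 77y² = 1.
  Expand √77 as a continued fraction. a₀ = ⌊√77⌋ = 8; iterate m_{k+1} = d_k·a_k − m_k, d_{k+1} = (77 − m_{k+1}²)/d_k, a_{k+1} = ⌊(a₀ + m_{k+1})/d_{k+1}⌋ (starting m₀ = 0, d₀ = 1), with convergents p_k = a_k·p_{k-1} + p_{k-2}, q_k = a_k·q_{k-1} + q_{k-2} (p₋₁ = 1, q₋₁ = 0):
  k = 0: a₀ = 8; p₀/q₀ = 8/1; p₀² − 77·q₀² = 64 − 77 = -13.
  k = 1: m = 8, d = 13, a = ⌊(8 + 8)/13⌋ = 1; p/q = (1·8 + 1)/(1·1 + 0) = 9/1; p² − 77·q² = 81 − 77 = 4.
  k = 2: m = 5, d = 4, a = ⌊(8 + 5)/4⌋ = 3; p/q = (3·9 + 8)/(3·1 + 1) = 35/4; p² − 77·q² = 1225 − 1232 = -7.
  k = 3: m = 7, d = 7, a = ⌊(8 + 7)/7⌋ = 2; p/q = (2·35 + 9)/(2·4 + 1) = 79/9; p² − 77·q² = 6241 − 6237 = 4.
  k = 4: m = 7, d = 4, a = ⌊(8 + 7)/4⌋ = 3; p/q = (3·79 + 35)/(3·9 + 4) = 272/31; p² − 77·q² = 73984 − 73997 = -13.
  k = 5: m = 5, d = 13, a = ⌊(8 + 5)/13⌋ = 1; p/q = (1·272 + 79)/(1·31 + 9) = 351/40; p² − 77·q² = 123201 − 123200 = 1.
  The first convergent with p² − 77·q² = 1 gives the fundamental solution (x₁, y₁) = (351, 40).
Step 2: Apply the recurrence (x_{n+1}, y_{n+1}) = (x₁x_n + 77y₁y_n, x₁y_n + y₁x_n) repeatedly.
  From (x_1, y_1) = (351, 40): x_2 = 351·351 + 77·40·40 = 246401; y_2 = 351·40 + 40·351 = 28080.
  From (x_2, y_2) = (246401, 28080): x_3 = 351·246401 + 77·40·28080 = 172973151; y_3 = 351·28080 + 40·246401 = 19712120.
  From (x_3, y_3) = (172973151, 19712120): x_4 = 351·172973151 + 77·40·19712120 = 121426905601; y_4 = 351·19712120 + 40·172973151 = 13837880160.
Step 3: Verify x_4² - 77·y_4² = 14744493403834165171201 - 14744493403834165171200 = 1 (should be 1). ✓

(x_1, y_1) = (351, 40); (x_4, y_4) = (121426905601, 13837880160).


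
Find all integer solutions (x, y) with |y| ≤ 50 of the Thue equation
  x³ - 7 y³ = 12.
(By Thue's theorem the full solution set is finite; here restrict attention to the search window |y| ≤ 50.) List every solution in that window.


The equation is x³ - 7y³ = 12. For fixed y, x³ = 7·y³ + 12, so a solution requires the RHS to be a perfect cube.
Strategy: iterate y from -50 to 50, compute RHS = 7·y³ + 12, and check whether it is a (positive or negative) perfect cube.
Check small values of y:
  y = 0: RHS = 12 is not a perfect cube.
  y = 1: RHS = 19 is not a perfect cube.
  y = -1: RHS = 5 is not a perfect cube.
  y = 2: RHS = 68 is not a perfect cube.
  y = -2: RHS = -44 is not a perfect cube.
  y = 3: RHS = 201 is not a perfect cube.
  y = -3: RHS = -177 is not a perfect cube.
Continuing the search up to |y| = 50 finds no solutions either.
No (x, y) in the scanned range satisfies the equation.

No integer solutions with |y| ≤ 50.


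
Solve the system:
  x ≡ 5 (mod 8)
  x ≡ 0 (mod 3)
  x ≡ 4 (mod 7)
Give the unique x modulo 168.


Moduli 8, 3, 7 are pairwise coprime; by CRT there is a unique solution modulo M = 8 · 3 · 7 = 168.
Solve pairwise, accumulating the modulus:
  Start with x ≡ 5 (mod 8).
  Combine with x ≡ 0 (mod 3): since gcd(8, 3) = 1, we get a unique residue mod 24.
    Write x = 5 + 8·t and substitute into x ≡ 0 (mod 3): 8·t ≡ 0 − 5 = -5 (mod 3).
    Reduce coefficients mod 3: 2·t ≡ 1 (mod 3).
    The inverse of 2 mod 3 is 2 (since 2·2 = 4 = 1·3 + 1), so t ≡ 2·1 = 2 ≡ 2 (mod 3).
    Then x = 5 + 8·2 = 21, valid modulo lcm(8, 3) = 24: x ≡ 21 (mod 24).
  Combine with x ≡ 4 (mod 7): since gcd(24, 7) = 1, we get a unique residue mod 168.
    Write x = 21 + 24·t and substitute into x ≡ 4 (mod 7): 24·t ≡ 4 − 21 = -17 (mod 7).
    Reduce coefficients mod 7: 3·t ≡ 4 (mod 7).
    The inverse of 3 mod 7 is 5 (since 3·5 = 15 = 2·7 + 1), so t ≡ 5·4 = 20 ≡ 6 (mod 7).
    Then x = 21 + 24·6 = 165, valid modulo lcm(24, 7) = 168: x ≡ 165 (mod 168).
Verify: 165 mod 8 = 5 ✓, 165 mod 3 = 0 ✓, 165 mod 7 = 4 ✓.

x ≡ 165 (mod 168).


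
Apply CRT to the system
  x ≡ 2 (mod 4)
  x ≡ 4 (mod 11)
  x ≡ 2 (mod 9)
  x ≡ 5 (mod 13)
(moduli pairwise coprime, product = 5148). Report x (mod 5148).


Product of moduli M = 4 · 11 · 9 · 13 = 5148.
Merge one congruence at a time:
  Start: x ≡ 2 (mod 4).
  Combine with x ≡ 4 (mod 11); new modulus lcm = 44.
    Write x = 2 + 4·t and substitute into x ≡ 4 (mod 11): 4·t ≡ 4 − 2 = 2 (mod 11).
    The inverse of 4 mod 11 is 3 (since 4·3 = 12 = 1·11 + 1), so t ≡ 3·2 = 6 ≡ 6 (mod 11).
    Then x = 2 + 4·6 = 26, valid modulo lcm(4, 11) = 44: x ≡ 26 (mod 44).
  Combine with x ≡ 2 (mod 9); new modulus lcm = 396.
    Write x = 26 + 44·t and substitute into x ≡ 2 (mod 9): 44·t ≡ 2 − 26 = -24 (mod 9).
    Reduce coefficients mod 9: 8·t ≡ 3 (mod 9).
    The inverse of 8 mod 9 is 8 (since 8·8 = 64 = 7·9 + 1), so t ≡ 8·3 = 24 ≡ 6 (mod 9).
    Then x = 26 + 44·6 = 290, valid modulo lcm(44, 9) = 396: x ≡ 290 (mod 396).
  Combine with x ≡ 5 (mod 13); new modulus lcm = 5148.
    Write x = 290 + 396·t and substitute into x ≡ 5 (mod 13): 396·t ≡ 5 − 290 = -285 (mod 13).
    Reduce coefficients mod 13: 6·t ≡ 1 (mod 13).
    The inverse of 6 mod 13 is 11 (since 6·11 = 66 = 5·13 + 1), so t ≡ 11·1 = 11 ≡ 11 (mod 13).
    Then x = 290 + 396·11 = 4646, valid modulo lcm(396, 13) = 5148: x ≡ 4646 (mod 5148).
Verify against each original: 4646 mod 4 = 2, 4646 mod 11 = 4, 4646 mod 9 = 2, 4646 mod 13 = 5.

x ≡ 4646 (mod 5148).


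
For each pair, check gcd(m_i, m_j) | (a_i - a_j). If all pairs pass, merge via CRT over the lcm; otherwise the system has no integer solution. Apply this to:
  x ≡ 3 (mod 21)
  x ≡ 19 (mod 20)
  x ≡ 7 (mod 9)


Moduli 21, 20, 9 are not pairwise coprime, so CRT works modulo lcm(m_i) when all pairwise compatibility conditions hold.
Pairwise compatibility: gcd(m_i, m_j) must divide a_i - a_j for every pair.
Merge one congruence at a time:
  Start: x ≡ 3 (mod 21).
  Combine with x ≡ 19 (mod 20): gcd(21, 20) = 1; 19 - 3 = 16, which IS divisible by 1, so compatible.
    Write x = 3 + 21·t and substitute into x ≡ 19 (mod 20): 21·t ≡ 19 − 3 = 16 (mod 20).
    Reduce coefficients mod 20: 1·t ≡ 16 (mod 20).
    So t ≡ 16 (mod 20).
    Then x = 3 + 21·16 = 339, valid modulo lcm(21, 20) = 420: x ≡ 339 (mod 420).
  Combine with x ≡ 7 (mod 9): gcd(420, 9) = 3, and 7 - 339 = -332 is NOT divisible by 3.
    ⇒ system is inconsistent (no integer solution).

No solution (the system is inconsistent).


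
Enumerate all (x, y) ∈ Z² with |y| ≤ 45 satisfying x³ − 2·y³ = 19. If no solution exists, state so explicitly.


The equation is x³ - 2y³ = 19. For fixed y, x³ = 2·y³ + 19, so a solution requires the RHS to be a perfect cube.
Strategy: iterate y from -45 to 45, compute RHS = 2·y³ + 19, and check whether it is a (positive or negative) perfect cube.
Check small values of y:
  y = 0: RHS = 19 is not a perfect cube.
  y = 1: RHS = 21 is not a perfect cube.
  y = -1: RHS = 17 is not a perfect cube.
  y = 2: RHS = 35 is not a perfect cube.
  y = -2: RHS = 3 is not a perfect cube.
  y = 3: RHS = 73 is not a perfect cube.
  y = -3: RHS = -35 is not a perfect cube.
Continuing the search up to |y| = 45 finds no solutions either.
No (x, y) in the scanned range satisfies the equation.

No integer solutions with |y| ≤ 45.


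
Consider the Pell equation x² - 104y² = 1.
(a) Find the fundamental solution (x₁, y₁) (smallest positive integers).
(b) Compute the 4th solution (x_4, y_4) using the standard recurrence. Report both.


Step 1: Find the fundamental solution (x₁, y₁) of x² - 104y² = 1.
  Expand √104 as a continued fraction. a₀ = ⌊√104⌋ = 10; iterate m_{k+1} = d_k·a_k − m_k, d_{k+1} = (104 − m_{k+1}²)/d_k, a_{k+1} = ⌊(a₀ + m_{k+1})/d_{k+1}⌋ (starting m₀ = 0, d₀ = 1), with convergents p_k = a_k·p_{k-1} + p_{k-2}, q_k = a_k·q_{k-1} + q_{k-2} (p₋₁ = 1, q₋₁ = 0):
  k = 0: a₀ = 10; p₀/q₀ = 10/1; p₀² − 104·q₀² = 100 − 104 = -4.
  k = 1: m = 10, d = 4, a = ⌊(10 + 10)/4⌋ = 5; p/q = (5·10 + 1)/(5·1 + 0) = 51/5; p² − 104·q² = 2601 − 2600 = 1.
  The first convergent with p² − 104·q² = 1 gives the fundamental solution (x₁, y₁) = (51, 5).
Step 2: Apply the recurrence (x_{n+1}, y_{n+1}) = (x₁x_n + 104y₁y_n, x₁y_n + y₁x_n) repeatedly.
  From (x_1, y_1) = (51, 5): x_2 = 51·51 + 104·5·5 = 5201; y_2 = 51·5 + 5·51 = 510.
  From (x_2, y_2) = (5201, 510): x_3 = 51·5201 + 104·5·510 = 530451; y_3 = 51·510 + 5·5201 = 52015.
  From (x_3, y_3) = (530451, 52015): x_4 = 51·530451 + 104·5·52015 = 54100801; y_4 = 51·52015 + 5·530451 = 5305020.
Step 3: Verify x_4² - 104·y_4² = 2926896668841601 - 2926896668841600 = 1 (should be 1). ✓

(x_1, y_1) = (51, 5); (x_4, y_4) = (54100801, 5305020).


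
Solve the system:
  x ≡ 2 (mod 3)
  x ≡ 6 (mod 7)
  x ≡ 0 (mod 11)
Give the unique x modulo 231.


Moduli 3, 7, 11 are pairwise coprime; by CRT there is a unique solution modulo M = 3 · 7 · 11 = 231.
Solve pairwise, accumulating the modulus:
  Start with x ≡ 2 (mod 3).
  Combine with x ≡ 6 (mod 7): since gcd(3, 7) = 1, we get a unique residue mod 21.
    Write x = 2 + 3·t and substitute into x ≡ 6 (mod 7): 3·t ≡ 6 − 2 = 4 (mod 7).
    The inverse of 3 mod 7 is 5 (since 3·5 = 15 = 2·7 + 1), so t ≡ 5·4 = 20 ≡ 6 (mod 7).
    Then x = 2 + 3·6 = 20, valid modulo lcm(3, 7) = 21: x ≡ 20 (mod 21).
  Combine with x ≡ 0 (mod 11): since gcd(21, 11) = 1, we get a unique residue mod 231.
    Write x = 20 + 21·t and substitute into x ≡ 0 (mod 11): 21·t ≡ 0 − 20 = -20 (mod 11).
    Reduce coefficients mod 11: 10·t ≡ 2 (mod 11).
    The inverse of 10 mod 11 is 10 (since 10·10 = 100 = 9·11 + 1), so t ≡ 10·2 = 20 ≡ 9 (mod 11).
    Then x = 20 + 21·9 = 209, valid modulo lcm(21, 11) = 231: x ≡ 209 (mod 231).
Verify: 209 mod 3 = 2 ✓, 209 mod 7 = 6 ✓, 209 mod 11 = 0 ✓.

x ≡ 209 (mod 231).


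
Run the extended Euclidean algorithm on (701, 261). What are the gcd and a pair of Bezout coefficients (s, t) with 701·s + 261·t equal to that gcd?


Euclidean algorithm on (701, 261) — divide until remainder is 0:
  701 = 2 · 261 + 179
  261 = 1 · 179 + 82
  179 = 2 · 82 + 15
  82 = 5 · 15 + 7
  15 = 2 · 7 + 1
  7 = 7 · 1 + 0
gcd(701, 261) = 1.
Track Bezout coefficients alongside the remainders: start with r₀ = 701 = a·1 + b·0 (s = 1, t = 0) and r₁ = 261 = a·0 + b·1 (s = 0, t = 1); each new remainder r_{k+1} = r_{k-1} − q_k·r_k inherits s_{k+1} = s_{k-1} − q_k·s_k, t_{k+1} = t_{k-1} − q_k·t_k, so r_k = a·s_k + b·t_k at every step:
  q = 2: r = 179, s = 1 − 2·0 = 1, t = 0 − 2·1 = -2  (check: 701·1 + 261·(-2) = 179)
  q = 1: r = 82, s = 0 − 1·1 = -1, t = 1 − 1·(-2) = 3  (check: 701·(-1) + 261·3 = 82)
  q = 2: r = 15, s = 1 − 2·(-1) = 3, t = -2 − 2·3 = -8  (check: 701·3 + 261·(-8) = 15)
  q = 5: r = 7, s = -1 − 5·3 = -16, t = 3 − 5·(-8) = 43  (check: 701·(-16) + 261·43 = 7)
  q = 2: r = 1, s = 3 − 2·(-16) = 35, t = -8 − 2·43 = -94  (check: 701·35 + 261·(-94) = 1)
The row with r = 1 (the gcd) gives the Bezout coefficients s = 35, t = -94.
Result: 701 · (35) + 261 · (-94) = 1.

gcd(701, 261) = 1; s = 35, t = -94 (check: 701·35 + 261·(-94) = 1).


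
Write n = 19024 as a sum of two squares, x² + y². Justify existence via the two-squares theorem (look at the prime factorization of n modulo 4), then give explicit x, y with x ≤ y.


Step 1: Factor n = 19024 = 2^4 · 29 · 41.
Step 2: Check the mod-4 condition on each prime factor: 2 = 2 (special); 29 ≡ 1 (mod 4), exponent 1; 41 ≡ 1 (mod 4), exponent 1.
All primes ≡ 3 (mod 4) appear to even exponent (or don't appear), so by the two-squares theorem n IS expressible as a sum of two squares.
Step 3: Build a representation. Group n = k² · m with k = 4 and m = 29 · 41 = 1189 (a product of primes ≡ 1 (mod 4)); a representation of m scales to one of n via (k·x)² + (k·y)² = k²(x² + y²). Each prime p ≡ 1 (mod 4) is itself a sum of two squares; find a² by testing p − a² for a perfect square:
  29: 29 − 1² = 28, 29 − 2² = 25 = 5² ⇒ 29 = 2² + 5².
  41: 41 − 1² = 40, 41 − 2² = 37, 41 − 3² = 32, 41 − 4² = 25 = 5² ⇒ 41 = 4² + 5².
  Combine using the Brahmagupta–Fibonacci identity (a² + b²)(c² + d²) = (ac − bd)² + (ad + bc)² = (ac + bd)² + (ad − bc)²:
  29 · 41 = 1189: from (2² + 5²)(4² + 5²), take (2·4 − 5·5, 2·5 + 5·4) = (8 − 25, 10 + 20) = (-17, 30); dropping signs (only squares matter) gives (17, 30); check 17² + 30² = 289 + 900 = 1189 ✓.
  Scale by k = 4: (4·17, 4·30) = (68, 120).
Step 4: Order so x ≤ y and verify: 68² + 120² = 4624 + 14400 = 19024 = n. ✓

n = 19024 = 68² + 120² (one valid representation with x ≤ y).


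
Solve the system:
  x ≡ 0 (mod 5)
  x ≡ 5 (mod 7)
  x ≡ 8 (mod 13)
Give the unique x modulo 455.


Moduli 5, 7, 13 are pairwise coprime; by CRT there is a unique solution modulo M = 5 · 7 · 13 = 455.
Solve pairwise, accumulating the modulus:
  Start with x ≡ 0 (mod 5).
  Combine with x ≡ 5 (mod 7): since gcd(5, 7) = 1, we get a unique residue mod 35.
    Write x = 0 + 5·t and substitute into x ≡ 5 (mod 7): 5·t ≡ 5 − 0 = 5 (mod 7).
    The inverse of 5 mod 7 is 3 (since 5·3 = 15 = 2·7 + 1), so t ≡ 3·5 = 15 ≡ 1 (mod 7).
    Then x = 0 + 5·1 = 5, valid modulo lcm(5, 7) = 35: x ≡ 5 (mod 35).
  Combine with x ≡ 8 (mod 13): since gcd(35, 13) = 1, we get a unique residue mod 455.
    Write x = 5 + 35·t and substitute into x ≡ 8 (mod 13): 35·t ≡ 8 − 5 = 3 (mod 13).
    Reduce coefficients mod 13: 9·t ≡ 3 (mod 13).
    The inverse of 9 mod 13 is 3 (since 9·3 = 27 = 2·13 + 1), so t ≡ 3·3 = 9 ≡ 9 (mod 13).
    Then x = 5 + 35·9 = 320, valid modulo lcm(35, 13) = 455: x ≡ 320 (mod 455).
Verify: 320 mod 5 = 0 ✓, 320 mod 7 = 5 ✓, 320 mod 13 = 8 ✓.

x ≡ 320 (mod 455).


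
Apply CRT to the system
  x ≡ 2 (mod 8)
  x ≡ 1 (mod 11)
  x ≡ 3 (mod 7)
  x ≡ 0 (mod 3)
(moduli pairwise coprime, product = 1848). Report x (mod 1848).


Product of moduli M = 8 · 11 · 7 · 3 = 1848.
Merge one congruence at a time:
  Start: x ≡ 2 (mod 8).
  Combine with x ≡ 1 (mod 11); new modulus lcm = 88.
    Write x = 2 + 8·t and substitute into x ≡ 1 (mod 11): 8·t ≡ 1 − 2 = -1 (mod 11).
    Reduce coefficients mod 11: 8·t ≡ 10 (mod 11).
    The inverse of 8 mod 11 is 7 (since 8·7 = 56 = 5·11 + 1), so t ≡ 7·10 = 70 ≡ 4 (mod 11).
    Then x = 2 + 8·4 = 34, valid modulo lcm(8, 11) = 88: x ≡ 34 (mod 88).
  Combine with x ≡ 3 (mod 7); new modulus lcm = 616.
    Write x = 34 + 88·t and substitute into x ≡ 3 (mod 7): 88·t ≡ 3 − 34 = -31 (mod 7).
    Reduce coefficients mod 7: 4·t ≡ 4 (mod 7).
    The inverse of 4 mod 7 is 2 (since 4·2 = 8 = 1·7 + 1), so t ≡ 2·4 = 8 ≡ 1 (mod 7).
    Then x = 34 + 88·1 = 122, valid modulo lcm(88, 7) = 616: x ≡ 122 (mod 616).
  Combine with x ≡ 0 (mod 3); new modulus lcm = 1848.
    Write x = 122 + 616·t and substitute into x ≡ 0 (mod 3): 616·t ≡ 0 − 122 = -122 (mod 3).
    Reduce coefficients mod 3: 1·t ≡ 1 (mod 3).
    So t ≡ 1 (mod 3).
    Then x = 122 + 616·1 = 738, valid modulo lcm(616, 3) = 1848: x ≡ 738 (mod 1848).
Verify against each original: 738 mod 8 = 2, 738 mod 11 = 1, 738 mod 7 = 3, 738 mod 3 = 0.

x ≡ 738 (mod 1848).


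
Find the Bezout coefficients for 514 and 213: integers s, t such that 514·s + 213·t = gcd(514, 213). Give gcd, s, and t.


Euclidean algorithm on (514, 213) — divide until remainder is 0:
  514 = 2 · 213 + 88
  213 = 2 · 88 + 37
  88 = 2 · 37 + 14
  37 = 2 · 14 + 9
  14 = 1 · 9 + 5
  9 = 1 · 5 + 4
  5 = 1 · 4 + 1
  4 = 4 · 1 + 0
gcd(514, 213) = 1.
Track Bezout coefficients alongside the remainders: start with r₀ = 514 = a·1 + b·0 (s = 1, t = 0) and r₁ = 213 = a·0 + b·1 (s = 0, t = 1); each new remainder r_{k+1} = r_{k-1} − q_k·r_k inherits s_{k+1} = s_{k-1} − q_k·s_k, t_{k+1} = t_{k-1} − q_k·t_k, so r_k = a·s_k + b·t_k at every step:
  q = 2: r = 88, s = 1 − 2·0 = 1, t = 0 − 2·1 = -2  (check: 514·1 + 213·(-2) = 88)
  q = 2: r = 37, s = 0 − 2·1 = -2, t = 1 − 2·(-2) = 5  (check: 514·(-2) + 213·5 = 37)
  q = 2: r = 14, s = 1 − 2·(-2) = 5, t = -2 − 2·5 = -12  (check: 514·5 + 213·(-12) = 14)
  q = 2: r = 9, s = -2 − 2·5 = -12, t = 5 − 2·(-12) = 29  (check: 514·(-12) + 213·29 = 9)
  q = 1: r = 5, s = 5 − 1·(-12) = 17, t = -12 − 1·29 = -41  (check: 514·17 + 213·(-41) = 5)
  q = 1: r = 4, s = -12 − 1·17 = -29, t = 29 − 1·(-41) = 70  (check: 514·(-29) + 213·70 = 4)
  q = 1: r = 1, s = 17 − 1·(-29) = 46, t = -41 − 1·70 = -111  (check: 514·46 + 213·(-111) = 1)
The row with r = 1 (the gcd) gives the Bezout coefficients s = 46, t = -111.
Result: 514 · (46) + 213 · (-111) = 1.

gcd(514, 213) = 1; s = 46, t = -111 (check: 514·46 + 213·(-111) = 1).


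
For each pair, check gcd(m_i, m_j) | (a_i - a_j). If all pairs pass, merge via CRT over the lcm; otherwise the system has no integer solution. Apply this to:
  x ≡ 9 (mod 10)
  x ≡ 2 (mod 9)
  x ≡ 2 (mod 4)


Moduli 10, 9, 4 are not pairwise coprime, so CRT works modulo lcm(m_i) when all pairwise compatibility conditions hold.
Pairwise compatibility: gcd(m_i, m_j) must divide a_i - a_j for every pair.
Merge one congruence at a time:
  Start: x ≡ 9 (mod 10).
  Combine with x ≡ 2 (mod 9): gcd(10, 9) = 1; 2 - 9 = -7, which IS divisible by 1, so compatible.
    Write x = 9 + 10·t and substitute into x ≡ 2 (mod 9): 10·t ≡ 2 − 9 = -7 (mod 9).
    Reduce coefficients mod 9: 1·t ≡ 2 (mod 9).
    So t ≡ 2 (mod 9).
    Then x = 9 + 10·2 = 29, valid modulo lcm(10, 9) = 90: x ≡ 29 (mod 90).
  Combine with x ≡ 2 (mod 4): gcd(90, 4) = 2, and 2 - 29 = -27 is NOT divisible by 2.
    ⇒ system is inconsistent (no integer solution).

No solution (the system is inconsistent).


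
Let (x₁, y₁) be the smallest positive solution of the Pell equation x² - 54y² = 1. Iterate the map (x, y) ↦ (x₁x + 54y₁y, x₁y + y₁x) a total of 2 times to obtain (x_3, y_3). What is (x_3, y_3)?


Step 1: Find the fundamental solution (x₁, y₁) of x² - 54y² = 1.
  Expand √54 as a continued fraction. a₀ = ⌊√54⌋ = 7; iterate m_{k+1} = d_k·a_k − m_k, d_{k+1} = (54 − m_{k+1}²)/d_k, a_{k+1} = ⌊(a₀ + m_{k+1})/d_{k+1}⌋ (starting m₀ = 0, d₀ = 1), with convergents p_k = a_k·p_{k-1} + p_{k-2}, q_k = a_k·q_{k-1} + q_{k-2} (p₋₁ = 1, q₋₁ = 0):
  k = 0: a₀ = 7; p₀/q₀ = 7/1; p₀² − 54·q₀² = 49 − 54 = -5.
  k = 1: m = 7, d = 5, a = ⌊(7 + 7)/5⌋ = 2; p/q = (2·7 + 1)/(2·1 + 0) = 15/2; p² − 54·q² = 225 − 216 = 9.
  k = 2: m = 3, d = 9, a = ⌊(7 + 3)/9⌋ = 1; p/q = (1·15 + 7)/(1·2 + 1) = 22/3; p² − 54·q² = 484 − 486 = -2.
  k = 3: m = 6, d = 2, a = ⌊(7 + 6)/2⌋ = 6; p/q = (6·22 + 15)/(6·3 + 2) = 147/20; p² − 54·q² = 21609 − 21600 = 9.
  k = 4: m = 6, d = 9, a = ⌊(7 + 6)/9⌋ = 1; p/q = (1·147 + 22)/(1·20 + 3) = 169/23; p² − 54·q² = 28561 − 28566 = -5.
  k = 5: m = 3, d = 5, a = ⌊(7 + 3)/5⌋ = 2; p/q = (2·169 + 147)/(2·23 + 20) = 485/66; p² − 54·q² = 235225 − 235224 = 1.
  The first convergent with p² − 54·q² = 1 gives the fundamental solution (x₁, y₁) = (485, 66).
Step 2: Apply the recurrence (x_{n+1}, y_{n+1}) = (x₁x_n + 54y₁y_n, x₁y_n + y₁x_n) repeatedly.
  From (x_1, y_1) = (485, 66): x_2 = 485·485 + 54·66·66 = 470449; y_2 = 485·66 + 66·485 = 64020.
  From (x_2, y_2) = (470449, 64020): x_3 = 485·470449 + 54·66·64020 = 456335045; y_3 = 485·64020 + 66·470449 = 62099334.
Step 3: Verify x_3² - 54·y_3² = 208241673295152025 - 208241673295152024 = 1 (should be 1). ✓

(x_1, y_1) = (485, 66); (x_3, y_3) = (456335045, 62099334).
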